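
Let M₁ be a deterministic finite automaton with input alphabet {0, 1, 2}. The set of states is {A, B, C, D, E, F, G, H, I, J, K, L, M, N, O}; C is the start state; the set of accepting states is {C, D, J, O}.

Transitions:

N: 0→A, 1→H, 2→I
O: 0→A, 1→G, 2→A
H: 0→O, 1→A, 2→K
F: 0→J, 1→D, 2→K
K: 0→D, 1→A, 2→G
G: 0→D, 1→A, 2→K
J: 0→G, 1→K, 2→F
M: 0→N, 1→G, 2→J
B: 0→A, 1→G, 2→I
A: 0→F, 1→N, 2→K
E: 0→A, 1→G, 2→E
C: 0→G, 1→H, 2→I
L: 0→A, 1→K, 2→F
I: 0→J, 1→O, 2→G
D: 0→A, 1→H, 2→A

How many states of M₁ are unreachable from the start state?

4

No path from C leads to B, E, L, M; the other 11 states are all reachable.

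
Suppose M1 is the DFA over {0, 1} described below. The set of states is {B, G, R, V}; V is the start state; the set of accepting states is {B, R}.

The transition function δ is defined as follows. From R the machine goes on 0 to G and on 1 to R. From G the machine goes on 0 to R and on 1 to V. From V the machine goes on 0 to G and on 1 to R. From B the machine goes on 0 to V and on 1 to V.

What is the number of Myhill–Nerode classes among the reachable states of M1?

3

First remove the unreachable states {B}; 3 states remain.
Start with accepting vs non-accepting: {R} | {G,V}.
Refine {G,V} on symbol 0: members go to different blocks, giving {G} and {V}.
Stable partition: {R} | {G} | {V} — 3 equivalence classes.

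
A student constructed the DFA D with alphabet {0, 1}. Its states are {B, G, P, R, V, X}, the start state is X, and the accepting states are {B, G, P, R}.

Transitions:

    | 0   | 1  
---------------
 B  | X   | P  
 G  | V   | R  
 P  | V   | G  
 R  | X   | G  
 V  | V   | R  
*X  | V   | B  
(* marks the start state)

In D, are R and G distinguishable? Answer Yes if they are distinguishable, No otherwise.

Every state is reachable, so we keep all 6.
Start with accepting vs non-accepting: {B,G,P,R} | {V,X}.
Stable partition: {B,G,P,R} | {V,X} — 2 equivalence classes.
R and G lie in the same block of the stable partition, so they are equivalent — no string distinguishes them.

No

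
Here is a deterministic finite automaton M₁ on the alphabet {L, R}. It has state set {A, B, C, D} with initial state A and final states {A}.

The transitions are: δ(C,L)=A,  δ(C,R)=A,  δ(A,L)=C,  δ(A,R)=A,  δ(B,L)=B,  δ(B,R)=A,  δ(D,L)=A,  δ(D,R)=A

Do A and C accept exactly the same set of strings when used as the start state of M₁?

No

First remove the unreachable states {B,D}; 2 states remain.
P0 = {A} | {C}.
No further refinement is possible. Final partition (2 blocks): {A} | {C}.
A and C end up in different blocks, so they are distinguishable. For instance, the string 'ε' is accepted from only A.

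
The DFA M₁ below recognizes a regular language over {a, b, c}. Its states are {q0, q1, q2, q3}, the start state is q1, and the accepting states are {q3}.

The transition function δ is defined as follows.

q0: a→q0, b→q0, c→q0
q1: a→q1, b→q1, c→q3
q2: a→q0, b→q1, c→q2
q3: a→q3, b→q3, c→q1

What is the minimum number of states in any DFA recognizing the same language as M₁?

First remove the unreachable states {q0,q2}; 2 states remain.
Initial partition by acceptance: {q3} | {q1}.
No further refinement is possible. Final partition (2 blocks): {q3} | {q1}.

2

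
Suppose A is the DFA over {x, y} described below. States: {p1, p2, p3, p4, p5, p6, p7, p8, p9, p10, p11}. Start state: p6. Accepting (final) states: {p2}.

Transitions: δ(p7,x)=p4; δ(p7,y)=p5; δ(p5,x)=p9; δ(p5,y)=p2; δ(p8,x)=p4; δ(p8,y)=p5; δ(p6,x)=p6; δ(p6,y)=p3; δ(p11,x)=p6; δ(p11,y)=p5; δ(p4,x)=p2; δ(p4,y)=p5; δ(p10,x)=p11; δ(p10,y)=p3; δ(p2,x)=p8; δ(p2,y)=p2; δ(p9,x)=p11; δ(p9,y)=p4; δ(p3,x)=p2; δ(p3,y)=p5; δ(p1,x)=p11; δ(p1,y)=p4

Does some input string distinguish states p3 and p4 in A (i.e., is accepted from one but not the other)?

First remove the unreachable states {p1,p7,p10}; 8 states remain.
Start with accepting vs non-accepting: {p2} | {p3,p4,p5,p6,p8,p9,p11}.
On input x, block {p3,p4,p5,p6,p8,p9,p11} splits into {p5,p6,p8,p9,p11} and {p3,p4}.
Split {p5,p6,p8,p9,p11} by δ(·,x) → {p5,p6,p9,p11} and {p8}.
Split {p5,p6,p9,p11} by δ(·,y) → {p6,p9} and {p5} and {p11}.
Refine {p6,p9} on symbol x: members go to different blocks, giving {p6} and {p9}.
The partition is now stable with 7 blocks: {p2} | {p6} | {p3,p4} | {p8} | {p5} | {p11} | {p9}.
p3 and p4 lie in the same block of the stable partition, so they are equivalent — no string distinguishes them.

No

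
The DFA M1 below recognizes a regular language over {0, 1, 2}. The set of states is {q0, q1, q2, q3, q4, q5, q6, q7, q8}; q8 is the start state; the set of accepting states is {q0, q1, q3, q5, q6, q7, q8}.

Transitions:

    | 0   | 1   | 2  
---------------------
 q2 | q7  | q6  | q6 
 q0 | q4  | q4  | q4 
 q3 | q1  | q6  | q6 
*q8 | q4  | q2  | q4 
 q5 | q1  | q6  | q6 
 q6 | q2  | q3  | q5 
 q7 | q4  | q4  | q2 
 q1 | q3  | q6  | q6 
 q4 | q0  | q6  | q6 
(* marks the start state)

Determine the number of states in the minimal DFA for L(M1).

4

P0 = {q0,q1,q3,q5,q6,q7,q8} | {q2,q4}.
Split {q0,q1,q3,q5,q6,q7,q8} by δ(·,0) → {q0,q6,q7,q8} and {q1,q3,q5}.
Refine {q0,q6,q7,q8} on symbol 1: members go to different blocks, giving {q0,q7,q8} and {q6}.
Stable partition: {q0,q7,q8} | {q2,q4} | {q1,q3,q5} | {q6} — 4 equivalence classes.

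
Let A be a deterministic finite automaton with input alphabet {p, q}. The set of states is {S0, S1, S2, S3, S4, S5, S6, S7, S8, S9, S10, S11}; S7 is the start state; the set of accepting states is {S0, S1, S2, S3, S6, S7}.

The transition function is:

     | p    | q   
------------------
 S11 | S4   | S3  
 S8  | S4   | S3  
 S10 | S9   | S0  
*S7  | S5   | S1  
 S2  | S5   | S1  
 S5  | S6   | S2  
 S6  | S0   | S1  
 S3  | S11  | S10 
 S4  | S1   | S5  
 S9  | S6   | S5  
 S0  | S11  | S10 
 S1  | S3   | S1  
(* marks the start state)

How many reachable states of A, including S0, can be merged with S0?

2

States {S8} cannot be reached from the start state, so discard them.
Start with accepting vs non-accepting: {S0,S1,S2,S3,S6,S7} | {S4,S5,S9,S10,S11}.
On input p, block {S0,S1,S2,S3,S6,S7} splits into {S0,S2,S3,S7} and {S1,S6}.
Refine {S0,S2,S3,S7} on symbol q: members go to different blocks, giving {S0,S3} and {S2,S7}.
On input p, block {S4,S5,S9,S10,S11} splits into {S4,S5,S9} and {S10,S11}.
Refine {S4,S5,S9} on symbol q: members go to different blocks, giving {S4,S9} and {S5}.
No further refinement is possible. Final partition (6 blocks): {S0,S3} | {S4,S9} | {S1,S6} | {S2,S7} | {S10,S11} | {S5}.
The equivalence class containing S0 is {S0,S3}, of size 2.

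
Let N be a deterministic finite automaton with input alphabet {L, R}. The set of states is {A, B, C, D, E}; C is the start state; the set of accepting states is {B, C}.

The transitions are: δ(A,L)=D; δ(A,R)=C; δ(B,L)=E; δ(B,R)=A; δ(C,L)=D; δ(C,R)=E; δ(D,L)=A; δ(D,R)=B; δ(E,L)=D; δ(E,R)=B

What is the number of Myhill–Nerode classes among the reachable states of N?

2

Start with accepting vs non-accepting: {B,C} | {A,D,E}.
No further refinement is possible. Final partition (2 blocks): {B,C} | {A,D,E}.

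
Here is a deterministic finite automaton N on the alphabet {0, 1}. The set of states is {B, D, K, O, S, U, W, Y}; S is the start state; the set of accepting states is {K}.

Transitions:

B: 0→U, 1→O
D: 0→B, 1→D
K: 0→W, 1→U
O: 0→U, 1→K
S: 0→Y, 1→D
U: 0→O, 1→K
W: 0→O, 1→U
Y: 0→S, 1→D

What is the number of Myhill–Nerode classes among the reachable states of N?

5

P0 = {K} | {B,D,O,S,U,W,Y}.
Split {B,D,O,S,U,W,Y} by δ(·,1) → {B,D,S,W,Y} and {O,U}.
Split {B,D,S,W,Y} by δ(·,0) → {D,S,Y} and {B,W}.
Refine {D,S,Y} on symbol 0: members go to different blocks, giving {S,Y} and {D}.
No further refinement is possible. Final partition (5 blocks): {K} | {S,Y} | {O,U} | {B,W} | {D}.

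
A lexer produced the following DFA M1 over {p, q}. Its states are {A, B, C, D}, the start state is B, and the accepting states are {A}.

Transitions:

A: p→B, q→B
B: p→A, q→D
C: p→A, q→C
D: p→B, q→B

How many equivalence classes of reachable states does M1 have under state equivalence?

First remove the unreachable states {C}; 3 states remain.
Initial partition by acceptance: {A} | {B,D}.
Split {B,D} by δ(·,p) → {B} and {D}.
The partition is now stable with 3 blocks: {A} | {B} | {D}.

3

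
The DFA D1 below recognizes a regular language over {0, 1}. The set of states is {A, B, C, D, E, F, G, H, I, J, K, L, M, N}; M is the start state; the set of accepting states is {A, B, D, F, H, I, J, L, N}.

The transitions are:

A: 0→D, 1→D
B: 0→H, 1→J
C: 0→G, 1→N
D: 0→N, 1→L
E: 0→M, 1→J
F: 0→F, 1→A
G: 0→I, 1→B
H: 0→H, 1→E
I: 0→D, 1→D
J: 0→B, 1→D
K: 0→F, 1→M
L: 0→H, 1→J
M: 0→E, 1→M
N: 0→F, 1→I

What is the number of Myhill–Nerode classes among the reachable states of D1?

8

States {C,G,K} cannot be reached from the start state, so discard them.
Initial partition by acceptance: {A,B,D,F,H,I,J,L,N} | {E,M}.
On input 1, block {A,B,D,F,H,I,J,L,N} splits into {A,B,D,F,I,J,L,N} and {H}.
Split {A,B,D,F,I,J,L,N} by δ(·,0) → {A,D,F,I,J,N} and {B,L}.
On input 0, block {A,D,F,I,J,N} splits into {A,D,F,I,N} and {J}.
On input 1, block {A,D,F,I,N} splits into {A,F,I,N} and {D}.
Refine {A,F,I,N} on symbol 0: members go to different blocks, giving {A,I} and {F,N}.
On input 1, block {E,M} splits into {E} and {M}.
No further refinement is possible. Final partition (8 blocks): {A,I} | {E} | {H} | {B,L} | {J} | {D} | {F,N} | {M}.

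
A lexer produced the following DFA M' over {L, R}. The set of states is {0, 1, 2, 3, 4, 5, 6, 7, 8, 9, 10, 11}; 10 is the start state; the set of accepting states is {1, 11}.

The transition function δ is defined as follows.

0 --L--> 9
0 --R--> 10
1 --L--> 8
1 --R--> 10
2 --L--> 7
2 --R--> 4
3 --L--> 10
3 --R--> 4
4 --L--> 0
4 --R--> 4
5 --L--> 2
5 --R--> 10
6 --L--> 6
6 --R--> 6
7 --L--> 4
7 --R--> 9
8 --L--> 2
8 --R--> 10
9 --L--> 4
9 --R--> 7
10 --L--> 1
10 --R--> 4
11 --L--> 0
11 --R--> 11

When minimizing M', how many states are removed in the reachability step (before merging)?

No path from 10 leads to 3, 5, 6, 11; the other 8 states are all reachable.

4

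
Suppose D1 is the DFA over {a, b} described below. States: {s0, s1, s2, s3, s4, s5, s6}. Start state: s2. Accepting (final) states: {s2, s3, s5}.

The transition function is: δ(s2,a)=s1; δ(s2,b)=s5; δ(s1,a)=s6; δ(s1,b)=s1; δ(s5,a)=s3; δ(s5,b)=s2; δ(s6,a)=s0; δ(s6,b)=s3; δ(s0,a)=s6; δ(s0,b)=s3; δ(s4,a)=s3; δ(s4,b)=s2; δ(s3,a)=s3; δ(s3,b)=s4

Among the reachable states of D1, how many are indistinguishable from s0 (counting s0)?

2

P0 = {s2,s3,s5} | {s0,s1,s4,s6}.
On input a, block {s2,s3,s5} splits into {s3,s5} and {s2}.
Split {s3,s5} by δ(·,b) → {s3} and {s5}.
Refine {s0,s1,s4,s6} on symbol a: members go to different blocks, giving {s0,s1,s6} and {s4}.
Split {s0,s1,s6} by δ(·,b) → {s0,s6} and {s1}.
Stable partition: {s3} | {s0,s6} | {s2} | {s5} | {s4} | {s1} — 6 equivalence classes.
The equivalence class containing s0 is {s0,s6}, of size 2.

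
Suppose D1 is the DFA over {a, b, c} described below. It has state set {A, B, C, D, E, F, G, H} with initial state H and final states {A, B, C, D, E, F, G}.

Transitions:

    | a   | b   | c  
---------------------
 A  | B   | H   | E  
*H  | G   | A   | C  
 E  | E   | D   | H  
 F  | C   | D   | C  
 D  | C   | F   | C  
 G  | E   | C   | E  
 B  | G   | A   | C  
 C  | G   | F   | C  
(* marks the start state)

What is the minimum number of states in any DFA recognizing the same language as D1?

7

All states are reachable from the start state.
Initial partition by acceptance: {A,B,C,D,E,F,G} | {H}.
Refine {A,B,C,D,E,F,G} on symbol b: members go to different blocks, giving {B,C,D,E,F,G} and {A}.
On input b, block {B,C,D,E,F,G} splits into {C,D,E,F,G} and {B}.
Refine {C,D,E,F,G} on symbol c: members go to different blocks, giving {C,D,F,G} and {E}.
Refine {C,D,F,G} on symbol a: members go to different blocks, giving {C,D,F} and {G}.
Refine {C,D,F} on symbol a: members go to different blocks, giving {D,F} and {C}.
The partition is now stable with 7 blocks: {D,F} | {H} | {A} | {B} | {E} | {G} | {C}.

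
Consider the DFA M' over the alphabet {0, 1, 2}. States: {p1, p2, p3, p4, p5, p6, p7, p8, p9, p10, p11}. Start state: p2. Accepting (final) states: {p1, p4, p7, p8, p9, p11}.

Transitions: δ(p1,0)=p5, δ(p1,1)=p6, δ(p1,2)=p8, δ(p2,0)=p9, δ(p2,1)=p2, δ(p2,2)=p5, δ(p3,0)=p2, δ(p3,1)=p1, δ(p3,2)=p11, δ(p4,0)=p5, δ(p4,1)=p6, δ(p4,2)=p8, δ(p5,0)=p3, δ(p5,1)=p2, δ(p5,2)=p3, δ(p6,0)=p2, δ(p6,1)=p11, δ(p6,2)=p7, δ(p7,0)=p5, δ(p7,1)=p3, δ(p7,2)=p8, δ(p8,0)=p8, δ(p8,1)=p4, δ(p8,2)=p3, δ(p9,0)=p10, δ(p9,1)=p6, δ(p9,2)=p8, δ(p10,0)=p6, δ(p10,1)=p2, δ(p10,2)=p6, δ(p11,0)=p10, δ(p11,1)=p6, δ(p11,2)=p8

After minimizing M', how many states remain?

Initial partition by acceptance: {p1,p4,p7,p8,p9,p11} | {p2,p3,p5,p6,p10}.
Refine {p1,p4,p7,p8,p9,p11} on symbol 0: members go to different blocks, giving {p1,p4,p7,p9,p11} and {p8}.
Refine {p2,p3,p5,p6,p10} on symbol 0: members go to different blocks, giving {p3,p5,p6,p10} and {p2}.
Refine {p3,p5,p6,p10} on symbol 0: members go to different blocks, giving {p3,p6} and {p5,p10}.
No further refinement is possible. Final partition (5 blocks): {p1,p4,p7,p9,p11} | {p3,p6} | {p8} | {p2} | {p5,p10}.

5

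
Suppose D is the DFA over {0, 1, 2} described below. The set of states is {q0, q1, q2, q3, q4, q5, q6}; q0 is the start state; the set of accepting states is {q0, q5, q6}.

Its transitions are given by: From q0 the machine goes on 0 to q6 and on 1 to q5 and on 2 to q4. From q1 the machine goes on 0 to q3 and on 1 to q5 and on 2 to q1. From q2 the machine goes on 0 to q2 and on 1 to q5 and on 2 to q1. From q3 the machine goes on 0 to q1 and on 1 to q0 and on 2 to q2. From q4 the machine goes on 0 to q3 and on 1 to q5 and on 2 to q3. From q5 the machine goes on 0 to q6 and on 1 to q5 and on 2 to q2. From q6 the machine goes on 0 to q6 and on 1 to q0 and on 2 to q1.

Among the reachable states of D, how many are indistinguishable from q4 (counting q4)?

Start with accepting vs non-accepting: {q0,q5,q6} | {q1,q2,q3,q4}.
No further refinement is possible. Final partition (2 blocks): {q0,q5,q6} | {q1,q2,q3,q4}.
The equivalence class containing q4 is {q1,q2,q3,q4}, of size 4.

4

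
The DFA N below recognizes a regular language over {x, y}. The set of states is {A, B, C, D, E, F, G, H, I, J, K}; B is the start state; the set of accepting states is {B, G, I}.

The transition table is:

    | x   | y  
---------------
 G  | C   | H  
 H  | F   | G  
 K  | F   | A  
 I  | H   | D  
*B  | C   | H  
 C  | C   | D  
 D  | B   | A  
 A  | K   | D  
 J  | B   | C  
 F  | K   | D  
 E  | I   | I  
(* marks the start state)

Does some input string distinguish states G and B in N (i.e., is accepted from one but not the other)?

First remove the unreachable states {E,I,J}; 8 states remain.
Initial partition by acceptance: {B,G} | {A,C,D,F,H,K}.
Split {A,C,D,F,H,K} by δ(·,x) → {A,C,F,H,K} and {D}.
Refine {A,C,F,H,K} on symbol y: members go to different blocks, giving {A,C,F} and {H} and {K}.
Split {A,C,F} by δ(·,x) → {A,F} and {C}.
No further refinement is possible. Final partition (6 blocks): {B,G} | {A,F} | {D} | {H} | {K} | {C}.
G and B lie in the same block of the stable partition, so they are equivalent — no string distinguishes them.

No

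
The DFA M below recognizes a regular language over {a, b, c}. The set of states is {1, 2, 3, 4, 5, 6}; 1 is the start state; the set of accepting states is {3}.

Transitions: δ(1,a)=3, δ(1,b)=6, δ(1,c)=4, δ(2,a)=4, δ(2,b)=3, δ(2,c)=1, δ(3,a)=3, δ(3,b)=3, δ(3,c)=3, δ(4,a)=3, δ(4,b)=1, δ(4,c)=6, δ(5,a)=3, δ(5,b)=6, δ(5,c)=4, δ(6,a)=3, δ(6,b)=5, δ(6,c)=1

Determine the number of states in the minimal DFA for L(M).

2

Reachable states from the start: {1,3,4,5,6}. Unreachable: {2} — drop them.
Start with accepting vs non-accepting: {3} | {1,4,5,6}.
No further refinement is possible. Final partition (2 blocks): {3} | {1,4,5,6}.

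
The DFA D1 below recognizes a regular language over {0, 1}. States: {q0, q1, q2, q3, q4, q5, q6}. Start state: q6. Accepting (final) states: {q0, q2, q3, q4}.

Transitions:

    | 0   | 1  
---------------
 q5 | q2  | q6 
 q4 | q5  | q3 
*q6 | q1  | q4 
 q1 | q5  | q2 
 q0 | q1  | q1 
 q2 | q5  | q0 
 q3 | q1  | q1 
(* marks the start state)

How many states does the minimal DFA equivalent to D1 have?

5

All states are reachable from the start state.
Initial partition by acceptance: {q0,q2,q3,q4} | {q1,q5,q6}.
Split {q0,q2,q3,q4} by δ(·,1) → {q0,q3} and {q2,q4}.
Split {q1,q5,q6} by δ(·,0) → {q1,q6} and {q5}.
Refine {q1,q6} on symbol 0: members go to different blocks, giving {q1} and {q6}.
The partition is now stable with 5 blocks: {q0,q3} | {q1} | {q2,q4} | {q5} | {q6}.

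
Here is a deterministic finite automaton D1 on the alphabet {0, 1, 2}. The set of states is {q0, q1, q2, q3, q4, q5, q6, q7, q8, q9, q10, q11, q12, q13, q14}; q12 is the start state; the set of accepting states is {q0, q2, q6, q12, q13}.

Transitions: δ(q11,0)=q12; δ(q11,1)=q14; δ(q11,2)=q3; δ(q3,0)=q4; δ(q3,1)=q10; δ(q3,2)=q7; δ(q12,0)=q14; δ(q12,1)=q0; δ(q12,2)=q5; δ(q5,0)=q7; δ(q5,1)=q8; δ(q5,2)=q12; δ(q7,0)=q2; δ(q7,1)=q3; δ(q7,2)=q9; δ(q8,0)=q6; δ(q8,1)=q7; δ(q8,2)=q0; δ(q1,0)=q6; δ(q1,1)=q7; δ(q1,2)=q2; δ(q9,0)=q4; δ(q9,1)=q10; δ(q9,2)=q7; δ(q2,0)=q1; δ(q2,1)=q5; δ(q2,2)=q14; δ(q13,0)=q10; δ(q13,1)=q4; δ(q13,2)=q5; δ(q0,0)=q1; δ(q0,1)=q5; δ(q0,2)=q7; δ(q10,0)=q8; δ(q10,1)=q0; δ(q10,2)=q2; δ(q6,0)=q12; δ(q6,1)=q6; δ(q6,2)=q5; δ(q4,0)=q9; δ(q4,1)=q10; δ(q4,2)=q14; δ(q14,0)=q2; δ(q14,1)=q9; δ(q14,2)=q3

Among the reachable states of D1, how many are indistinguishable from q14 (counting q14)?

First remove the unreachable states {q11,q13}; 13 states remain.
P0 = {q0,q2,q6,q12} | {q1,q3,q4,q5,q7,q8,q9,q10,q14}.
On input 0, block {q0,q2,q6,q12} splits into {q0,q2,q12} and {q6}.
Split {q0,q2,q12} by δ(·,1) → {q0,q2} and {q12}.
Split {q1,q3,q4,q5,q7,q8,q9,q10,q14} by δ(·,0) → {q3,q4,q5,q9,q10} and {q1,q8} and {q7,q14}.
Split {q3,q4,q5,q9,q10} by δ(·,0) → {q3,q4,q9} and {q5} and {q10}.
Stable partition: {q0,q2} | {q3,q4,q9} | {q6} | {q12} | {q1,q8} | {q7,q14} | {q5} | {q10} — 8 equivalence classes.
The equivalence class containing q14 is {q7,q14}, of size 2.

2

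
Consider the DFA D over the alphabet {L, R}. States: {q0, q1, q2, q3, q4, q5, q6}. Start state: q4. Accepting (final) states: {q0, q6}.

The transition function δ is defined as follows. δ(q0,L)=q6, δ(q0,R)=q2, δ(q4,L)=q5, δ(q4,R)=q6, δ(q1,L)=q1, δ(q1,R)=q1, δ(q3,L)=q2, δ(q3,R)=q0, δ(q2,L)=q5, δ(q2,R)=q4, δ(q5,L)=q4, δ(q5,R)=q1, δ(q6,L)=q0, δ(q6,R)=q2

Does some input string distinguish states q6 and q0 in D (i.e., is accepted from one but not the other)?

No

States {q3} cannot be reached from the start state, so discard them.
Initial partition by acceptance: {q0,q6} | {q1,q2,q4,q5}.
Refine {q1,q2,q4,q5} on symbol R: members go to different blocks, giving {q1,q2,q5} and {q4}.
On input L, block {q1,q2,q5} splits into {q1,q2} and {q5}.
Split {q1,q2} by δ(·,L) → {q1} and {q2}.
Stable partition: {q0,q6} | {q1} | {q4} | {q5} | {q2} — 5 equivalence classes.
q6 and q0 lie in the same block of the stable partition, so they are equivalent — no string distinguishes them.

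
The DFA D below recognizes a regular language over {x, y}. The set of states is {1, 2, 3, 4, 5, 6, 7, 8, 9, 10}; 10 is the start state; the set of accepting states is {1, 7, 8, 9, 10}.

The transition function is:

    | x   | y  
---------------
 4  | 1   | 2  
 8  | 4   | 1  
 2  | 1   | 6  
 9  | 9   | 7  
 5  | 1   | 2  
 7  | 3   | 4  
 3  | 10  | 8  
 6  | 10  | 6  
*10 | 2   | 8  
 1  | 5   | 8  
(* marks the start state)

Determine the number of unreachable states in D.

Starting at 10 and following transitions, the reachable set is {1, 2, 4, 5, 6, 8, 10}. That leaves 3, 7, 9 unreachable — 3 in total.

3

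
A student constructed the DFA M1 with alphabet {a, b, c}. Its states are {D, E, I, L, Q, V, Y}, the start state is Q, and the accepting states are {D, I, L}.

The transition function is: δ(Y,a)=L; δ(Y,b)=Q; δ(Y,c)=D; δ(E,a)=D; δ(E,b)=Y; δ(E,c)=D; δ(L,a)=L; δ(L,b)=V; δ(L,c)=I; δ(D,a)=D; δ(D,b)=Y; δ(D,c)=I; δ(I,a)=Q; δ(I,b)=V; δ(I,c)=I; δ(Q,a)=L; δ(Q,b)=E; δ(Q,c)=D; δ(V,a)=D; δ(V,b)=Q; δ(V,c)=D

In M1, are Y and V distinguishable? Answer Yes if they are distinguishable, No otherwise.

Every state is reachable, so we keep all 7.
P0 = {D,I,L} | {E,Q,V,Y}.
Split {D,I,L} by δ(·,a) → {D,L} and {I}.
No further refinement is possible. Final partition (3 blocks): {D,L} | {E,Q,V,Y} | {I}.
Y and V lie in the same block of the stable partition, so they are equivalent — no string distinguishes them.

No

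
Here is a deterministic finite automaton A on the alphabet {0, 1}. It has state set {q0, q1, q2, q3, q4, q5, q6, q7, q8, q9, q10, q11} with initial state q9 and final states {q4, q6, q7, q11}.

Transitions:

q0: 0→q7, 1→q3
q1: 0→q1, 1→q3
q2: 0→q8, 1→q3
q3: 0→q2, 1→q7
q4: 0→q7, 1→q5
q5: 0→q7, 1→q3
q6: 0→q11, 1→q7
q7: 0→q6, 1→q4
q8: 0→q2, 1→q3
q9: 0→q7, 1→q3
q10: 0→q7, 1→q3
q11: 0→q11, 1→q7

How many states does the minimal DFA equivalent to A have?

First remove the unreachable states {q0,q1,q10}; 9 states remain.
Initial partition by acceptance: {q4,q6,q7,q11} | {q2,q3,q5,q8,q9}.
Split {q4,q6,q7,q11} by δ(·,1) → {q6,q7,q11} and {q4}.
Split {q6,q7,q11} by δ(·,1) → {q6,q11} and {q7}.
Refine {q2,q3,q5,q8,q9} on symbol 0: members go to different blocks, giving {q2,q3,q8} and {q5,q9}.
Refine {q2,q3,q8} on symbol 1: members go to different blocks, giving {q2,q8} and {q3}.
No further refinement is possible. Final partition (6 blocks): {q6,q11} | {q2,q8} | {q4} | {q7} | {q5,q9} | {q3}.

6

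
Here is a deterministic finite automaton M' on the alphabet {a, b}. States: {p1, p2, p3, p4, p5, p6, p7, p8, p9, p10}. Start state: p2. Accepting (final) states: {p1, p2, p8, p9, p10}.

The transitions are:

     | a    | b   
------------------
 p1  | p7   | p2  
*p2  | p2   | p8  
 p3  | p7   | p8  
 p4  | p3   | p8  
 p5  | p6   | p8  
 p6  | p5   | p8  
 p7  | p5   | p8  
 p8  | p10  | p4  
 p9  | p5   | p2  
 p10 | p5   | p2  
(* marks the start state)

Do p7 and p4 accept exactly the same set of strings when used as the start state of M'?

Yes

First remove the unreachable states {p1,p9}; 8 states remain.
Initial partition by acceptance: {p2,p8,p10} | {p3,p4,p5,p6,p7}.
On input a, block {p2,p8,p10} splits into {p2,p8} and {p10}.
On input a, block {p2,p8} splits into {p2} and {p8}.
Stable partition: {p2} | {p3,p4,p5,p6,p7} | {p10} | {p8} — 4 equivalence classes.
p7 and p4 lie in the same block of the stable partition, so they are equivalent — no string distinguishes them.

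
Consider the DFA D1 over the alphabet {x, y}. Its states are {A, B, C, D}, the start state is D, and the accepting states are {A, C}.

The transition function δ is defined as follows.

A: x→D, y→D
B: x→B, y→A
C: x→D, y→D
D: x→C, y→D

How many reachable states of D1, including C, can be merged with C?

First remove the unreachable states {A,B}; 2 states remain.
Initial partition by acceptance: {C} | {D}.
The partition is now stable with 2 blocks: {C} | {D}.
State C belongs to the block {C}, which has 1 states.

1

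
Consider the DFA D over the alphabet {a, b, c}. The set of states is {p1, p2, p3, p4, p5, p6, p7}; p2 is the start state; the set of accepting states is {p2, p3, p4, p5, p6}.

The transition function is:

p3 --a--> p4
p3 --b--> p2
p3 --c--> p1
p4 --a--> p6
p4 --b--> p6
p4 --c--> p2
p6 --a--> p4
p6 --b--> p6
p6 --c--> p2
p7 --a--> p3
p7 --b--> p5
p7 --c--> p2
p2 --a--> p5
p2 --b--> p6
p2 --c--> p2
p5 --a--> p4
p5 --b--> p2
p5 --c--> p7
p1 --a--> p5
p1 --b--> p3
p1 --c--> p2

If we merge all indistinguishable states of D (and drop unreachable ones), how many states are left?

4

Every state is reachable, so we keep all 7.
Initial partition by acceptance: {p2,p3,p4,p5,p6} | {p1,p7}.
Refine {p2,p3,p4,p5,p6} on symbol c: members go to different blocks, giving {p2,p4,p6} and {p3,p5}.
Refine {p2,p4,p6} on symbol a: members go to different blocks, giving {p4,p6} and {p2}.
No further refinement is possible. Final partition (4 blocks): {p4,p6} | {p1,p7} | {p3,p5} | {p2}.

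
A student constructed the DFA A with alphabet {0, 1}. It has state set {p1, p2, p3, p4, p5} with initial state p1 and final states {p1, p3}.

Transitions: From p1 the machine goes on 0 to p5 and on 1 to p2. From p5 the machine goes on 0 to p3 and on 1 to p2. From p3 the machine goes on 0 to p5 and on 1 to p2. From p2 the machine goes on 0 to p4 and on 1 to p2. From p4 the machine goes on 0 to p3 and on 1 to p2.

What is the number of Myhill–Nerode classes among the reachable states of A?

3

P0 = {p1,p3} | {p2,p4,p5}.
Split {p2,p4,p5} by δ(·,0) → {p4,p5} and {p2}.
No further refinement is possible. Final partition (3 blocks): {p1,p3} | {p4,p5} | {p2}.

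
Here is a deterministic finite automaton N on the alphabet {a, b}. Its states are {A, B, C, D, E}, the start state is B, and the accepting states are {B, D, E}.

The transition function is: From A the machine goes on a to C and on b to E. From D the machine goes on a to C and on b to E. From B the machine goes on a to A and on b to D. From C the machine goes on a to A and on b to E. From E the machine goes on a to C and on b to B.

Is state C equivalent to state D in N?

No

Every state is reachable, so we keep all 5.
P0 = {B,D,E} | {A,C}.
No further refinement is possible. Final partition (2 blocks): {B,D,E} | {A,C}.
C and D end up in different blocks, so they are distinguishable. For instance, the string 'ε' is accepted from only D.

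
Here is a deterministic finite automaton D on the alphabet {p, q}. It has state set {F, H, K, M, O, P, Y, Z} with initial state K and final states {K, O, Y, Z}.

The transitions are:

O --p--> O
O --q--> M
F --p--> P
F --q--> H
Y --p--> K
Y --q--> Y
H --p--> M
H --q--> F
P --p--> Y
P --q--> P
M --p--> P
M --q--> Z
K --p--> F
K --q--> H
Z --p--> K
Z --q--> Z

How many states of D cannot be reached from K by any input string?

1

No path from K leads to O; the other 7 states are all reachable.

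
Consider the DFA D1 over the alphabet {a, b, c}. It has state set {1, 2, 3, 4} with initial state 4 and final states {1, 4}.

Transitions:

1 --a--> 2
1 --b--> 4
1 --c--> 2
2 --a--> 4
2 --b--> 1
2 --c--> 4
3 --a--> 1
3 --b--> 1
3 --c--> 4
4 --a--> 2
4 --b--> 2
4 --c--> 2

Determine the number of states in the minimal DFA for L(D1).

First remove the unreachable states {3}; 3 states remain.
Start with accepting vs non-accepting: {1,4} | {2}.
Refine {1,4} on symbol b: members go to different blocks, giving {1} and {4}.
The partition is now stable with 3 blocks: {1} | {2} | {4}.

3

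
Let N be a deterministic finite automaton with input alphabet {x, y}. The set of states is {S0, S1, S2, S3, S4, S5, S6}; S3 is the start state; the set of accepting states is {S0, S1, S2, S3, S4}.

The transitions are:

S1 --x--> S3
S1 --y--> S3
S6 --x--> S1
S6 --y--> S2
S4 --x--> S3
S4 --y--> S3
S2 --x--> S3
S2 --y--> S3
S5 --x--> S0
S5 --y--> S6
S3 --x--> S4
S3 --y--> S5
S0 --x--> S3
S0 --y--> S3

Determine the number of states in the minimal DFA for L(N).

4

Every state is reachable, so we keep all 7.
Start with accepting vs non-accepting: {S0,S1,S2,S3,S4} | {S5,S6}.
On input y, block {S0,S1,S2,S3,S4} splits into {S0,S1,S2,S4} and {S3}.
Refine {S5,S6} on symbol y: members go to different blocks, giving {S5} and {S6}.
Stable partition: {S0,S1,S2,S4} | {S5} | {S3} | {S6} — 4 equivalence classes.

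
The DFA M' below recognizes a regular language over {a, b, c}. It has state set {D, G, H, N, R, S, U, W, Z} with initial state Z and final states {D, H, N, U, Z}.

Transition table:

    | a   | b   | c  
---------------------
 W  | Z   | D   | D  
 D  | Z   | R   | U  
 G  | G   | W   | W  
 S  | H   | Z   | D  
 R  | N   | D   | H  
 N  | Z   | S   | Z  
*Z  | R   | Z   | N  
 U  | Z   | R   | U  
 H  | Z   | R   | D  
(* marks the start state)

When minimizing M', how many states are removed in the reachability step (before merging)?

2

No path from Z leads to G, W; the other 7 states are all reachable.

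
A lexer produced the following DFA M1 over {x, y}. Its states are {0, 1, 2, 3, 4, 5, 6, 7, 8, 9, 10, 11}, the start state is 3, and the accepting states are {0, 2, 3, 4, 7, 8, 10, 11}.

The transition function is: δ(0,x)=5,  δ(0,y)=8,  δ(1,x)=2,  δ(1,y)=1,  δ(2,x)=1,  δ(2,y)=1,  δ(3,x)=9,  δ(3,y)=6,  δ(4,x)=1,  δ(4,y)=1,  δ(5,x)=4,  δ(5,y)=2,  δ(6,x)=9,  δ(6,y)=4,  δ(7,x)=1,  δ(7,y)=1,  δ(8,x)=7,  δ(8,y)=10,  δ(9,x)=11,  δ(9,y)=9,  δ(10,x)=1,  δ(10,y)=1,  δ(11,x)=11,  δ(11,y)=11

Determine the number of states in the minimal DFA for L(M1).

States {0,5,7,8,10} cannot be reached from the start state, so discard them.
P0 = {2,3,4,11} | {1,6,9}.
Refine {2,3,4,11} on symbol x: members go to different blocks, giving {2,3,4} and {11}.
Split {1,6,9} by δ(·,x) → {1} and {6} and {9}.
Split {2,3,4} by δ(·,x) → {2,4} and {3}.
No further refinement is possible. Final partition (6 blocks): {2,4} | {1} | {11} | {6} | {9} | {3}.

6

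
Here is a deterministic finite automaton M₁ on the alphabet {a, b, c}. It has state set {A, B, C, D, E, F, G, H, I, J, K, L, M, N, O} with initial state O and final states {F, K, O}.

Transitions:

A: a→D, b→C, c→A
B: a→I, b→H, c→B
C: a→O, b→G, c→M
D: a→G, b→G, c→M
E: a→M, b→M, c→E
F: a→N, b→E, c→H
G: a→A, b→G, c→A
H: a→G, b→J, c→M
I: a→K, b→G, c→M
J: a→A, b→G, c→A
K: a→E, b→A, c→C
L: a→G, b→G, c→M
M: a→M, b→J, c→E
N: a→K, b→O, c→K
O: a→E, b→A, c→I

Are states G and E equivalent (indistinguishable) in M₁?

States {B,F,H,L,N} cannot be reached from the start state, so discard them.
Start with accepting vs non-accepting: {K,O} | {A,C,D,E,G,I,J,M}.
Split {A,C,D,E,G,I,J,M} by δ(·,a) → {A,D,E,G,J,M} and {C,I}.
On input b, block {A,D,E,G,J,M} splits into {D,E,G,J,M} and {A}.
Split {D,E,G,J,M} by δ(·,a) → {D,E,M} and {G,J}.
Refine {D,E,M} on symbol a: members go to different blocks, giving {E,M} and {D}.
Split {E,M} by δ(·,b) → {E} and {M}.
No further refinement is possible. Final partition (7 blocks): {K,O} | {E} | {C,I} | {A} | {G,J} | {D} | {M}.
G and E end up in different blocks, so they are distinguishable. For instance, the string 'aba' is accepted from only G.

No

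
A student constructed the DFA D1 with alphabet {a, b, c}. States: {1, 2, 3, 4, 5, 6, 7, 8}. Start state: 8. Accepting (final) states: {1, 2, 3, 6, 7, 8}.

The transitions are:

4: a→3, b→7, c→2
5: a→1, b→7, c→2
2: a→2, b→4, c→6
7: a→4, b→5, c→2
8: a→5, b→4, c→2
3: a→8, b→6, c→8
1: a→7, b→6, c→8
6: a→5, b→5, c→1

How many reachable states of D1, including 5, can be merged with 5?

2

All states are reachable from the start state.
P0 = {1,2,3,6,7,8} | {4,5}.
On input a, block {1,2,3,6,7,8} splits into {1,2,3} and {6,7,8}.
Refine {1,2,3} on symbol a: members go to different blocks, giving {1,3} and {2}.
Refine {6,7,8} on symbol c: members go to different blocks, giving {7,8} and {6}.
Stable partition: {1,3} | {4,5} | {7,8} | {2} | {6} — 5 equivalence classes.
The equivalence class containing 5 is {4,5}, of size 2.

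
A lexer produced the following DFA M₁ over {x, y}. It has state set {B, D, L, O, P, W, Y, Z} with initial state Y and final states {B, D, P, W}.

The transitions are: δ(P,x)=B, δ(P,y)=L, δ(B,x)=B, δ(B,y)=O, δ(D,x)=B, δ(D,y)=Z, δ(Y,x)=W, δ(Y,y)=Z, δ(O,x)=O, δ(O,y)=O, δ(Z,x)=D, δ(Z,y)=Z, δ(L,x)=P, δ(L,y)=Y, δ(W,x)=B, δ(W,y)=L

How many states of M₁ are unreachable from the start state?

0

A breadth-first search from the start state visits every state.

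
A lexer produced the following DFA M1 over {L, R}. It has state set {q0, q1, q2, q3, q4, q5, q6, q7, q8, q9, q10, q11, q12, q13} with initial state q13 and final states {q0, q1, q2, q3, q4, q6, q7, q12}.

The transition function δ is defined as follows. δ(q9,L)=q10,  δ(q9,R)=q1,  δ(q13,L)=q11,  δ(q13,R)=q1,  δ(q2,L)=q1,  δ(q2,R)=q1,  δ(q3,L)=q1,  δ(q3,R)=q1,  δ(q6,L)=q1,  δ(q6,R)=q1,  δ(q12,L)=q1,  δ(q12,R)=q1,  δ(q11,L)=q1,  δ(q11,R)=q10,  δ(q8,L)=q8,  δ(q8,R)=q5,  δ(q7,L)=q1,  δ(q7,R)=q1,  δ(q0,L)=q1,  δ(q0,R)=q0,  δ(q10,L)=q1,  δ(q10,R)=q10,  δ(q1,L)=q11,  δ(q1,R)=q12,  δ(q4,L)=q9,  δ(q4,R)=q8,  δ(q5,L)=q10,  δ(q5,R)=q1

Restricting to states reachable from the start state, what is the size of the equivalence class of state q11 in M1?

2

States {q0,q2,q3,q4,q5,q6,q7,q8,q9} cannot be reached from the start state, so discard them.
Initial partition by acceptance: {q1,q12} | {q10,q11,q13}.
On input L, block {q1,q12} splits into {q1} and {q12}.
On input L, block {q10,q11,q13} splits into {q10,q11} and {q13}.
The partition is now stable with 4 blocks: {q1} | {q10,q11} | {q12} | {q13}.
State q11 belongs to the block {q10,q11}, which has 2 states.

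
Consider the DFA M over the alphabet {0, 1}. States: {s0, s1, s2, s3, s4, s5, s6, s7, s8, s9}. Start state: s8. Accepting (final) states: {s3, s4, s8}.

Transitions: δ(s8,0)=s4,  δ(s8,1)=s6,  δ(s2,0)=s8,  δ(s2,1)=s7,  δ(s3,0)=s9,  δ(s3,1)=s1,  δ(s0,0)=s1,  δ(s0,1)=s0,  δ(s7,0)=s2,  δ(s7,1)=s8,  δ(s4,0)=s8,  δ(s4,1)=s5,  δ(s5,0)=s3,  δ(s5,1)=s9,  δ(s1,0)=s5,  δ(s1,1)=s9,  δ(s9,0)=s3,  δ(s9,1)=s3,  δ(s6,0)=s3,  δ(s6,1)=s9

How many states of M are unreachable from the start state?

BFS from s8 reaches {s1, s3, s4, s5, s6, s8, s9}; the 3 state(s) s0, s2, s7 are never visited.

3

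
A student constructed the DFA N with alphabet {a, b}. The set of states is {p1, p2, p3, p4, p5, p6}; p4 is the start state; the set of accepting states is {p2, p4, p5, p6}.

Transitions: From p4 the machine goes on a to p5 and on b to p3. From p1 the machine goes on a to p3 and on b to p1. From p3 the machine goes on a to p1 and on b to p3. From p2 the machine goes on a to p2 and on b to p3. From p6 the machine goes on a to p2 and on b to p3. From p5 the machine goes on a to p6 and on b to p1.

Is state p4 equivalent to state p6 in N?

Start with accepting vs non-accepting: {p2,p4,p5,p6} | {p1,p3}.
No further refinement is possible. Final partition (2 blocks): {p2,p4,p5,p6} | {p1,p3}.
p4 and p6 lie in the same block of the stable partition, so they are equivalent — no string distinguishes them.

Yes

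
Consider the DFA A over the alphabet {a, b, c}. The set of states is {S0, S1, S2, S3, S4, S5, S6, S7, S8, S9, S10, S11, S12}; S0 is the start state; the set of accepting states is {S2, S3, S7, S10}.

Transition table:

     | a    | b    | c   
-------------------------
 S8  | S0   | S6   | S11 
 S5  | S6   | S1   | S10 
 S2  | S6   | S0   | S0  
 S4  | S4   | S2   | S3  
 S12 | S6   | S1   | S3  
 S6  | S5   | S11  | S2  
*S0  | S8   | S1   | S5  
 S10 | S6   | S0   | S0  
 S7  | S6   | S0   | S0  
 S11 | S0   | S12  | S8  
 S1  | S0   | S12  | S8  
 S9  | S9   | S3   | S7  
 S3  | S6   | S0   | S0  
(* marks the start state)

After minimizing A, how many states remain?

First remove the unreachable states {S4,S7,S9}; 10 states remain.
Start with accepting vs non-accepting: {S2,S3,S10} | {S0,S1,S5,S6,S8,S11,S12}.
On input c, block {S0,S1,S5,S6,S8,S11,S12} splits into {S0,S1,S8,S11} and {S5,S6,S12}.
Refine {S0,S1,S8,S11} on symbol b: members go to different blocks, giving {S1,S8,S11} and {S0}.
The partition is now stable with 4 blocks: {S2,S3,S10} | {S1,S8,S11} | {S5,S6,S12} | {S0}.

4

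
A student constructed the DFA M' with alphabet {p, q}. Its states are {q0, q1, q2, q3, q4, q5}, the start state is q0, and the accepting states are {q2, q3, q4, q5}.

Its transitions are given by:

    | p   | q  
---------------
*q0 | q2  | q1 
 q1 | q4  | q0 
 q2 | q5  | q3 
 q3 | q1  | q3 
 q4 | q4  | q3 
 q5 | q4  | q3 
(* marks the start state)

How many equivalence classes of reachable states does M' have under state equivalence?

P0 = {q2,q3,q4,q5} | {q0,q1}.
Split {q2,q3,q4,q5} by δ(·,p) → {q2,q4,q5} and {q3}.
Stable partition: {q2,q4,q5} | {q0,q1} | {q3} — 3 equivalence classes.

3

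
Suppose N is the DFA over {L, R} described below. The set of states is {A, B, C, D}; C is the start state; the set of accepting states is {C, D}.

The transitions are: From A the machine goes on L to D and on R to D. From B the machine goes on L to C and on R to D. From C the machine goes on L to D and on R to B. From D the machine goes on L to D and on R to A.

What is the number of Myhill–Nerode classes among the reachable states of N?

All states are reachable from the start state.
Initial partition by acceptance: {C,D} | {A,B}.
The partition is now stable with 2 blocks: {C,D} | {A,B}.

2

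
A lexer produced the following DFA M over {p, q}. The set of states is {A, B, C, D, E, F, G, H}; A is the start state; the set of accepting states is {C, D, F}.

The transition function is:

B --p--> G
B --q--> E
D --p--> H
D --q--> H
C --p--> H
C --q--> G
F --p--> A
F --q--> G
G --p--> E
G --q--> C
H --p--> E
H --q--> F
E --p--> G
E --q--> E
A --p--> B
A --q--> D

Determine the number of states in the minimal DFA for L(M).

Every state is reachable, so we keep all 8.
P0 = {C,D,F} | {A,B,E,G,H}.
Split {A,B,E,G,H} by δ(·,q) → {A,G,H} and {B,E}.
Stable partition: {C,D,F} | {A,G,H} | {B,E} — 3 equivalence classes.

3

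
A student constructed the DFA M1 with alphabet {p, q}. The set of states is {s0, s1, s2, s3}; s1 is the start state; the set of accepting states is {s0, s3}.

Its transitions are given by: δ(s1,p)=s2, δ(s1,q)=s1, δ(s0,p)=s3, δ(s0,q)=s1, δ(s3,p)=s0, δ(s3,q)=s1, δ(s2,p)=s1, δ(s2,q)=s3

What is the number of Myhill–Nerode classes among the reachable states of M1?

All states are reachable from the start state.
Start with accepting vs non-accepting: {s0,s3} | {s1,s2}.
On input q, block {s1,s2} splits into {s1} and {s2}.
Stable partition: {s0,s3} | {s1} | {s2} — 3 equivalence classes.

3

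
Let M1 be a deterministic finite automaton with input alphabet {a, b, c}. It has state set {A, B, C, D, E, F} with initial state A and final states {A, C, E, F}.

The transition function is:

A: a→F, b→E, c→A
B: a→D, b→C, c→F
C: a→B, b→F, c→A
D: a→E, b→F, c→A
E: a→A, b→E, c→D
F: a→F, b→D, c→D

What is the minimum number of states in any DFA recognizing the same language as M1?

4

States {B,C} cannot be reached from the start state, so discard them.
P0 = {A,E,F} | {D}.
Split {A,E,F} by δ(·,b) → {A,E} and {F}.
On input a, block {A,E} splits into {A} and {E}.
Stable partition: {A} | {D} | {F} | {E} — 4 equivalence classes.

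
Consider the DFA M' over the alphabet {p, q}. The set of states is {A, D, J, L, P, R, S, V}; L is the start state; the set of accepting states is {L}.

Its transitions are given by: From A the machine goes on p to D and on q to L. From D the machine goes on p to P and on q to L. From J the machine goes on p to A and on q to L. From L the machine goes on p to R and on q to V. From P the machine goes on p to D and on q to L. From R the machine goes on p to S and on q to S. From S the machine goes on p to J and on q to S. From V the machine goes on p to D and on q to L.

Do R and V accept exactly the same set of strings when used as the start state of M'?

No

All states are reachable from the start state.
Start with accepting vs non-accepting: {L} | {A,D,J,P,R,S,V}.
Refine {A,D,J,P,R,S,V} on symbol q: members go to different blocks, giving {A,D,J,P,V} and {R,S}.
Refine {R,S} on symbol p: members go to different blocks, giving {S} and {R}.
No further refinement is possible. Final partition (4 blocks): {L} | {A,D,J,P,V} | {S} | {R}.
R and V end up in different blocks, so they are distinguishable. For instance, the string 'q' is accepted from only V.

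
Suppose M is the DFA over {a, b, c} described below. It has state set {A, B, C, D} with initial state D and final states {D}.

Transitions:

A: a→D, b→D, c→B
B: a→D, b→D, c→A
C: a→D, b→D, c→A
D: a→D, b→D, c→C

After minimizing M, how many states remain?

2

All states are reachable from the start state.
P0 = {D} | {A,B,C}.
No further refinement is possible. Final partition (2 blocks): {D} | {A,B,C}.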